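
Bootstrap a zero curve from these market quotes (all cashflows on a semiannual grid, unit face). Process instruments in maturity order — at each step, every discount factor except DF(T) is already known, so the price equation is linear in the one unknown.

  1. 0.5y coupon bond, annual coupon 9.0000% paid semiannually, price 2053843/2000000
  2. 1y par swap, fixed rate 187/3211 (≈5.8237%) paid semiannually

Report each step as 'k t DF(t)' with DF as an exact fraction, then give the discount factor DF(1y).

step 1 [0.5y] bond c/2=9/200: DF=(2053843/2000000 − 9/200·(0))/(1+9/200) = 9827/10000 ≈ 0.982700
step 2 [1y] swap r/2=187/6422: DF=(1 − 187/6422·(0.982700))/(1+187/6422) = 9439/10000 ≈ 0.943900

1 1/2 9827/10000
2 1 9439/10000
DF(1y) = 9439/10000 ≈ 0.943900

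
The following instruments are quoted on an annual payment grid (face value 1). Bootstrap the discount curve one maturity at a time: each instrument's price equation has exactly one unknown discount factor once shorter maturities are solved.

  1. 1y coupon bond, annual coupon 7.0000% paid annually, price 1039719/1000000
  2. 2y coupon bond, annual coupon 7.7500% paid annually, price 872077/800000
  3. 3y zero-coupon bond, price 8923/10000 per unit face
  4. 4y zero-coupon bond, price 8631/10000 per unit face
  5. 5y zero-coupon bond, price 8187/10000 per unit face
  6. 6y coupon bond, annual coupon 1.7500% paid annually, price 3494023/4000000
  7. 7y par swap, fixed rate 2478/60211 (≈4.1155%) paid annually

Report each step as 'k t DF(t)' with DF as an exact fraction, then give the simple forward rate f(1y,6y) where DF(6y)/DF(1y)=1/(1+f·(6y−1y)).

step 1 [1y] bond c/1=7/100: DF=(1039719/1000000 − 7/100·(0))/(1+7/100) = 9717/10000 ≈ 0.971700
step 2 [2y] bond c/1=31/400: DF=(872077/800000 − 31/400·(0.971700))/(1+31/400) = 4709/5000 ≈ 0.941800
step 3 [3y] zero: DF = P = 8923/10000 ≈ 0.892300
step 4 [4y] zero: DF = P = 8631/10000 ≈ 0.863100
step 5 [5y] zero: DF = P = 8187/10000 ≈ 0.818700
step 6 [6y] bond c/1=7/400: DF=(3494023/4000000 − 7/400·(0.971700+0.941800+0.892300+0.863100+0.818700))/(1+7/400) = 7813/10000 ≈ 0.781300
step 7 [7y] swap r/1=2478/60211: DF=(1 − 2478/60211·(0.971700+0.941800+0.892300+0.863100+0.818700+0.781300))/(1+2478/60211) = 3761/5000 ≈ 0.752200

1 1 9717/10000
2 2 4709/5000
3 3 8923/10000
4 4 8631/10000
5 5 8187/10000
6 6 7813/10000
7 7 3761/5000
f(1y,6y) = ((9717/10000)/(7813/10000) − 1)/(5) = 1904/39065 ≈ 4.8739%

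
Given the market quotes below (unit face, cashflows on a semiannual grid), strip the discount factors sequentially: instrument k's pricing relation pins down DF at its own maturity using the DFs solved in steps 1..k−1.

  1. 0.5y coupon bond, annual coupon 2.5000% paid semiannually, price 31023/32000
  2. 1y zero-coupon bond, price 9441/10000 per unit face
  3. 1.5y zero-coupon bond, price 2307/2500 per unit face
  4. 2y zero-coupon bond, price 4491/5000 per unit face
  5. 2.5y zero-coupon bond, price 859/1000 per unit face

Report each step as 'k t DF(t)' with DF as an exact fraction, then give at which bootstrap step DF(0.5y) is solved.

1 1/2 383/400
2 1 9441/10000
3 3/2 2307/2500
4 2 4491/5000
5 5/2 859/1000
DF(0.5y) is solved at step 1

step 1 [0.5y] bond c/2=1/80: DF=(31023/32000 − 1/80·(0))/(1+1/80) = 383/400 ≈ 0.957500
step 2 [1y] zero: DF = P = 9441/10000 ≈ 0.944100
step 3 [1.5y] zero: DF = P = 2307/2500 ≈ 0.922800
step 4 [2y] zero: DF = P = 4491/5000 ≈ 0.898200
step 5 [2.5y] zero: DF = P = 859/1000 ≈ 0.859000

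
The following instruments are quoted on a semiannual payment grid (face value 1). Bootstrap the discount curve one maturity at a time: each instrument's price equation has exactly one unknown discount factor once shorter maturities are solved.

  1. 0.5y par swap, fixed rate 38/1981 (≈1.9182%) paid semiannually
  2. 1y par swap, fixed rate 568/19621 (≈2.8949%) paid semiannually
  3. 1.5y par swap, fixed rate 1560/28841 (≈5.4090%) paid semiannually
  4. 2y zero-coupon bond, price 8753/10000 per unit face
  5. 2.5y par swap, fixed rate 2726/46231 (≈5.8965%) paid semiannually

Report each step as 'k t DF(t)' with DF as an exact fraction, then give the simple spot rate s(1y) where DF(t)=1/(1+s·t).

step 1 [0.5y] swap r/2=19/1981: DF=(1 − 19/1981·(0))/(1+19/1981) = 1981/2000 ≈ 0.990500
step 2 [1y] swap r/2=284/19621: DF=(1 − 284/19621·(0.990500))/(1+284/19621) = 2429/2500 ≈ 0.971600
step 3 [1.5y] swap r/2=780/28841: DF=(1 − 780/28841·(0.990500+0.971600))/(1+780/28841) = 461/500 ≈ 0.922000
step 4 [2y] zero: DF = P = 8753/10000 ≈ 0.875300
step 5 [2.5y] swap r/2=1363/46231: DF=(1 − 1363/46231·(0.990500+0.971600+0.922000+0.875300))/(1+1363/46231) = 8637/10000 ≈ 0.863700

1 1/2 1981/2000
2 1 2429/2500
3 3/2 461/500
4 2 8753/10000
5 5/2 8637/10000
s(1y) = (1/(2429/2500) − 1)/(1) = 71/2429 ≈ 2.9230%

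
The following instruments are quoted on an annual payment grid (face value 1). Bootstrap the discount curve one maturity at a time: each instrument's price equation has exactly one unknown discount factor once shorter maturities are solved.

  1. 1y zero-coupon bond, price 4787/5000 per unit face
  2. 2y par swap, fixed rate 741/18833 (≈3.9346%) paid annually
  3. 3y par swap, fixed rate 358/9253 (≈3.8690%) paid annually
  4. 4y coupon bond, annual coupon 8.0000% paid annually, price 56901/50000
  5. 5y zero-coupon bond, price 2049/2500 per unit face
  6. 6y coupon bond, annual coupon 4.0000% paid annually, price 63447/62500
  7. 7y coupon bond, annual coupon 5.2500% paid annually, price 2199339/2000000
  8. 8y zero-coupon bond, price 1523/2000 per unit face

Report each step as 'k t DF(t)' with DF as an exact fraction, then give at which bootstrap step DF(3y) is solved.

1 1 4787/5000
2 2 9259/10000
3 3 4463/5000
4 4 8481/10000
5 5 2049/2500
6 6 2013/2500
7 7 783/1000
8 8 1523/2000
DF(3y) is solved at step 3

step 1 [1y] zero: DF = P = 4787/5000 ≈ 0.957400
step 2 [2y] swap r/1=741/18833: DF=(1 − 741/18833·(0.957400))/(1+741/18833) = 9259/10000 ≈ 0.925900
step 3 [3y] swap r/1=358/9253: DF=(1 − 358/9253·(0.957400+0.925900))/(1+358/9253) = 4463/5000 ≈ 0.892600
step 4 [4y] bond c/1=2/25: DF=(56901/50000 − 2/25·(0.957400+0.925900+0.892600))/(1+2/25) = 8481/10000 ≈ 0.848100
step 5 [5y] zero: DF = P = 2049/2500 ≈ 0.819600
step 6 [6y] bond c/1=1/25: DF=(63447/62500 − 1/25·(0.957400+0.925900+0.892600+0.848100+0.819600))/(1+1/25) = 2013/2500 ≈ 0.805200
step 7 [7y] bond c/1=21/400: DF=(2199339/2000000 − 21/400·(0.957400+0.925900+0.892600+0.848100+0.819600+0.805200))/(1+21/400) = 783/1000 ≈ 0.783000
step 8 [8y] zero: DF = P = 1523/2000 ≈ 0.761500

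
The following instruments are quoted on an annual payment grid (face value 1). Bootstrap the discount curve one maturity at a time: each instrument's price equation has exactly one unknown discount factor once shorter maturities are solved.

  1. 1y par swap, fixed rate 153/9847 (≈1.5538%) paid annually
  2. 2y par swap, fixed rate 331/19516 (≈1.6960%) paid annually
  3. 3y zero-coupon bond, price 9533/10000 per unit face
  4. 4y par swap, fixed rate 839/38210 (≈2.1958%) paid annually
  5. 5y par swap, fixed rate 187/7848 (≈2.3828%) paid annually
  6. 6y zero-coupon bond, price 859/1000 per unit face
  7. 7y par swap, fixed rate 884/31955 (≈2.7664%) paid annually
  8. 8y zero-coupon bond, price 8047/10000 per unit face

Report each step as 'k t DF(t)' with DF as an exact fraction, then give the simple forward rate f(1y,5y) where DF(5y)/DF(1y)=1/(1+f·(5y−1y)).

1 1 9847/10000
2 2 9669/10000
3 3 9533/10000
4 4 9161/10000
5 5 4439/5000
6 6 859/1000
7 7 1029/1250
8 8 8047/10000
f(1y,5y) = ((9847/10000)/(4439/5000) − 1)/(4) = 969/35512 ≈ 2.7287%

step 1 [1y] swap r/1=153/9847: DF=(1 − 153/9847·(0))/(1+153/9847) = 9847/10000 ≈ 0.984700
step 2 [2y] swap r/1=331/19516: DF=(1 − 331/19516·(0.984700))/(1+331/19516) = 9669/10000 ≈ 0.966900
step 3 [3y] zero: DF = P = 9533/10000 ≈ 0.953300
step 4 [4y] swap r/1=839/38210: DF=(1 − 839/38210·(0.984700+0.966900+0.953300))/(1+839/38210) = 9161/10000 ≈ 0.916100
step 5 [5y] swap r/1=187/7848: DF=(1 − 187/7848·(0.984700+0.966900+0.953300+0.916100))/(1+187/7848) = 4439/5000 ≈ 0.887800
step 6 [6y] zero: DF = P = 859/1000 ≈ 0.859000
step 7 [7y] swap r/1=884/31955: DF=(1 − 884/31955·(0.984700+0.966900+0.953300+0.916100+0.887800+0.859000))/(1+884/31955) = 1029/1250 ≈ 0.823200
step 8 [8y] zero: DF = P = 8047/10000 ≈ 0.804700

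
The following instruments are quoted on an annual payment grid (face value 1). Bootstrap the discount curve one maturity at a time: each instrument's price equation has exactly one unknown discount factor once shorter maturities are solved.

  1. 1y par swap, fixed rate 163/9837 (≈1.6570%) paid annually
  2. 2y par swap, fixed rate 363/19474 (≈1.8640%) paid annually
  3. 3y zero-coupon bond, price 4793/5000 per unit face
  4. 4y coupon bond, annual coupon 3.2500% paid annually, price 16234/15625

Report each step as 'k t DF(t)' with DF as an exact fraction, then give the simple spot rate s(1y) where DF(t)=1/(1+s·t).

1 1 9837/10000
2 2 9637/10000
3 3 4793/5000
4 4 2287/2500
s(1y) = (1/(9837/10000) − 1)/(1) = 163/9837 ≈ 1.6570%

step 1 [1y] swap r/1=163/9837: DF=(1 − 163/9837·(0))/(1+163/9837) = 9837/10000 ≈ 0.983700
step 2 [2y] swap r/1=363/19474: DF=(1 − 363/19474·(0.983700))/(1+363/19474) = 9637/10000 ≈ 0.963700
step 3 [3y] zero: DF = P = 4793/5000 ≈ 0.958600
step 4 [4y] bond c/1=13/400: DF=(16234/15625 − 13/400·(0.983700+0.963700+0.958600))/(1+13/400) = 2287/2500 ≈ 0.914800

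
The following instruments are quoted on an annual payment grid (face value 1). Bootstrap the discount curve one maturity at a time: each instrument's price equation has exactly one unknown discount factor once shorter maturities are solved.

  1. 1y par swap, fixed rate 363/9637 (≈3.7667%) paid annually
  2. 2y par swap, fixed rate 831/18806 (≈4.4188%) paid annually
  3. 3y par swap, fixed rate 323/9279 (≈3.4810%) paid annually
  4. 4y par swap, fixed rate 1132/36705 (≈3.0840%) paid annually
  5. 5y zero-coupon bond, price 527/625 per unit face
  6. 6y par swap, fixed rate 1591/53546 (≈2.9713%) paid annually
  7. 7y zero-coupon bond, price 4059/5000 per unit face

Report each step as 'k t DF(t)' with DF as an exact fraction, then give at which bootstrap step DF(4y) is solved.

step 1 [1y] swap r/1=363/9637: DF=(1 − 363/9637·(0))/(1+363/9637) = 9637/10000 ≈ 0.963700
step 2 [2y] swap r/1=831/18806: DF=(1 − 831/18806·(0.963700))/(1+831/18806) = 9169/10000 ≈ 0.916900
step 3 [3y] swap r/1=323/9279: DF=(1 − 323/9279·(0.963700+0.916900))/(1+323/9279) = 9031/10000 ≈ 0.903100
step 4 [4y] swap r/1=1132/36705: DF=(1 − 1132/36705·(0.963700+0.916900+0.903100))/(1+1132/36705) = 2217/2500 ≈ 0.886800
step 5 [5y] zero: DF = P = 527/625 ≈ 0.843200
step 6 [6y] swap r/1=1591/53546: DF=(1 − 1591/53546·(0.963700+0.916900+0.903100+0.886800+0.843200))/(1+1591/53546) = 8409/10000 ≈ 0.840900
step 7 [7y] zero: DF = P = 4059/5000 ≈ 0.811800

1 1 9637/10000
2 2 9169/10000
3 3 9031/10000
4 4 2217/2500
5 5 527/625
6 6 8409/10000
7 7 4059/5000
DF(4y) is solved at step 4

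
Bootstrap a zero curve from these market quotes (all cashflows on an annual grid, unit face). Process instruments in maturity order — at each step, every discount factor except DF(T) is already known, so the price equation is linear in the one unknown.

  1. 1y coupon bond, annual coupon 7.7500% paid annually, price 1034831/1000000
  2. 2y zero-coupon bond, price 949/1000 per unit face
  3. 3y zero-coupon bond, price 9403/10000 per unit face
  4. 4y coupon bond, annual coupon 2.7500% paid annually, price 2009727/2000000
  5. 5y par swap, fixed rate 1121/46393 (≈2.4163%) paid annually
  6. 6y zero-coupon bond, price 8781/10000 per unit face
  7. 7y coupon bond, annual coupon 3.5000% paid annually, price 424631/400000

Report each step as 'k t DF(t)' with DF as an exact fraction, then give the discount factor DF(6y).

step 1 [1y] bond c/1=31/400: DF=(1034831/1000000 − 31/400·(0))/(1+31/400) = 2401/2500 ≈ 0.960400
step 2 [2y] zero: DF = P = 949/1000 ≈ 0.949000
step 3 [3y] zero: DF = P = 9403/10000 ≈ 0.940300
step 4 [4y] bond c/1=11/400: DF=(2009727/2000000 − 11/400·(0.960400+0.949000+0.940300))/(1+11/400) = 9017/10000 ≈ 0.901700
step 5 [5y] swap r/1=1121/46393: DF=(1 − 1121/46393·(0.960400+0.949000+0.940300+0.901700))/(1+1121/46393) = 8879/10000 ≈ 0.887900
step 6 [6y] zero: DF = P = 8781/10000 ≈ 0.878100
step 7 [7y] bond c/1=7/200: DF=(424631/400000 − 7/200·(0.960400+0.949000+0.940300+0.901700+0.887900+0.878100))/(1+7/200) = 8391/10000 ≈ 0.839100

1 1 2401/2500
2 2 949/1000
3 3 9403/10000
4 4 9017/10000
5 5 8879/10000
6 6 8781/10000
7 7 8391/10000
DF(6y) = 8781/10000 ≈ 0.878100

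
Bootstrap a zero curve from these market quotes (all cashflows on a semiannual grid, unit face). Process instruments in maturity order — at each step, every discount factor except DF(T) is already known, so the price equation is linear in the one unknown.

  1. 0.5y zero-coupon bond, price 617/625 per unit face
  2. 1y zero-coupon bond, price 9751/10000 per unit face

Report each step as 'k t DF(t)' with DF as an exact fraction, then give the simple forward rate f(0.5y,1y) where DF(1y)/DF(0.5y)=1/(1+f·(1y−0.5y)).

1 1/2 617/625
2 1 9751/10000
f(0.5y,1y) = ((617/625)/(9751/10000) − 1)/(1/2) = 242/9751 ≈ 2.4818%

step 1 [0.5y] zero: DF = P = 617/625 ≈ 0.987200
step 2 [1y] zero: DF = P = 9751/10000 ≈ 0.975100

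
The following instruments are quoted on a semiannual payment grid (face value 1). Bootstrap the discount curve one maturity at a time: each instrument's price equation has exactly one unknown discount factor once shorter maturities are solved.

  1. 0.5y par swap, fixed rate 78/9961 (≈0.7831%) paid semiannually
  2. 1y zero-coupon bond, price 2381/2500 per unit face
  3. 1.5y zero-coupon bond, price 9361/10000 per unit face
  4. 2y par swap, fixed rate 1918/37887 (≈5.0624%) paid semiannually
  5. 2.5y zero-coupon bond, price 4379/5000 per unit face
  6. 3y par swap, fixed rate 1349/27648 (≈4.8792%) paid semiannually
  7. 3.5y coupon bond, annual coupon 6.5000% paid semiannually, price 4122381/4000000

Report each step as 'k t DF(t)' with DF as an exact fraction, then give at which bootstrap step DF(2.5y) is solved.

1 1/2 9961/10000
2 1 2381/2500
3 3/2 9361/10000
4 2 9041/10000
5 5/2 4379/5000
6 3 8651/10000
7 7/2 8241/10000
DF(2.5y) is solved at step 5

step 1 [0.5y] swap r/2=39/9961: DF=(1 − 39/9961·(0))/(1+39/9961) = 9961/10000 ≈ 0.996100
step 2 [1y] zero: DF = P = 2381/2500 ≈ 0.952400
step 3 [1.5y] zero: DF = P = 9361/10000 ≈ 0.936100
step 4 [2y] swap r/2=959/37887: DF=(1 − 959/37887·(0.996100+0.952400+0.936100))/(1+959/37887) = 9041/10000 ≈ 0.904100
step 5 [2.5y] zero: DF = P = 4379/5000 ≈ 0.875800
step 6 [3y] swap r/2=1349/55296: DF=(1 − 1349/55296·(0.996100+0.952400+0.936100+0.904100+0.875800))/(1+1349/55296) = 8651/10000 ≈ 0.865100
step 7 [3.5y] bond c/2=13/400: DF=(4122381/4000000 − 13/400·(0.996100+0.952400+0.936100+0.904100+0.875800+0.865100))/(1+13/400) = 8241/10000 ≈ 0.824100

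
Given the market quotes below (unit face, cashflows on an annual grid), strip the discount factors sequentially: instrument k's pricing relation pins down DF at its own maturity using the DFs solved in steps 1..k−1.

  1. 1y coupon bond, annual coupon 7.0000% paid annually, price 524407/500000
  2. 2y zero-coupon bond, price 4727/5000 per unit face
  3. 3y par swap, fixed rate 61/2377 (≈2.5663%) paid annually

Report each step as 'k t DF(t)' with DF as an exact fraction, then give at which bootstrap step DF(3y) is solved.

step 1 [1y] bond c/1=7/100: DF=(524407/500000 − 7/100·(0))/(1+7/100) = 4901/5000 ≈ 0.980200
step 2 [2y] zero: DF = P = 4727/5000 ≈ 0.945400
step 3 [3y] swap r/1=61/2377: DF=(1 − 61/2377·(0.980200+0.945400))/(1+61/2377) = 2317/2500 ≈ 0.926800

1 1 4901/5000
2 2 4727/5000
3 3 2317/2500
DF(3y) is solved at step 3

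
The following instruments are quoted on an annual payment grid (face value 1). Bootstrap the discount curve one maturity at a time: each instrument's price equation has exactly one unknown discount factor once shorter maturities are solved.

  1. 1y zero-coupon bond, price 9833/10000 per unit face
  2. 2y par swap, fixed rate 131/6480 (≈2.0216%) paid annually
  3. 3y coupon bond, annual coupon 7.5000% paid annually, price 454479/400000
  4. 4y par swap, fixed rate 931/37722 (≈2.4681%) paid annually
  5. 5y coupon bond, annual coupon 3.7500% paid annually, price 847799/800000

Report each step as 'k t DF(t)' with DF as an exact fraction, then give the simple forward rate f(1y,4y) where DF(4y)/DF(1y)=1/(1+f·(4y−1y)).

step 1 [1y] zero: DF = P = 9833/10000 ≈ 0.983300
step 2 [2y] swap r/1=131/6480: DF=(1 − 131/6480·(0.983300))/(1+131/6480) = 9607/10000 ≈ 0.960700
step 3 [3y] bond c/1=3/40: DF=(454479/400000 − 3/40·(0.983300+0.960700))/(1+3/40) = 9213/10000 ≈ 0.921300
step 4 [4y] swap r/1=931/37722: DF=(1 − 931/37722·(0.983300+0.960700+0.921300))/(1+931/37722) = 9069/10000 ≈ 0.906900
step 5 [5y] bond c/1=3/80: DF=(847799/800000 − 3/80·(0.983300+0.960700+0.921300+0.906900))/(1+3/80) = 8851/10000 ≈ 0.885100

1 1 9833/10000
2 2 9607/10000
3 3 9213/10000
4 4 9069/10000
5 5 8851/10000
f(1y,4y) = ((9833/10000)/(9069/10000) − 1)/(3) = 764/27207 ≈ 2.8081%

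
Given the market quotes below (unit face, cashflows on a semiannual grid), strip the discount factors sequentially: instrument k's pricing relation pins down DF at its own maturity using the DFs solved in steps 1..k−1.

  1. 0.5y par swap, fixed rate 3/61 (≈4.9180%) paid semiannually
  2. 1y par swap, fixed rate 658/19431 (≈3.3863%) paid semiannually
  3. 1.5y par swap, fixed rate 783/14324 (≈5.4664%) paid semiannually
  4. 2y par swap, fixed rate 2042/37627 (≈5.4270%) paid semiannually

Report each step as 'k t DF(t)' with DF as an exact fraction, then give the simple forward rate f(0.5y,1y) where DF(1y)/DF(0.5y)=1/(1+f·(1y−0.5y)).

1 1/2 122/125
2 1 9671/10000
3 3/2 9217/10000
4 2 8979/10000
f(0.5y,1y) = ((122/125)/(9671/10000) − 1)/(1/2) = 178/9671 ≈ 1.8406%

step 1 [0.5y] swap r/2=3/122: DF=(1 − 3/122·(0))/(1+3/122) = 122/125 ≈ 0.976000
step 2 [1y] swap r/2=329/19431: DF=(1 − 329/19431·(0.976000))/(1+329/19431) = 9671/10000 ≈ 0.967100
step 3 [1.5y] swap r/2=783/28648: DF=(1 − 783/28648·(0.976000+0.967100))/(1+783/28648) = 9217/10000 ≈ 0.921700
step 4 [2y] swap r/2=1021/37627: DF=(1 − 1021/37627·(0.976000+0.967100+0.921700))/(1+1021/37627) = 8979/10000 ≈ 0.897900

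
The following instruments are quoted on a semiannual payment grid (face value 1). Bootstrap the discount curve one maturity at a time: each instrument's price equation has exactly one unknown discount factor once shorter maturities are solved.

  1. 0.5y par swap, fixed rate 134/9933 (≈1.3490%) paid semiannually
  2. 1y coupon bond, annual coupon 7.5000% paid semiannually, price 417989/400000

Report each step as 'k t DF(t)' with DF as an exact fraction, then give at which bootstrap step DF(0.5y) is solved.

1 1/2 9933/10000
2 1 9713/10000
DF(0.5y) is solved at step 1

step 1 [0.5y] swap r/2=67/9933: DF=(1 − 67/9933·(0))/(1+67/9933) = 9933/10000 ≈ 0.993300
step 2 [1y] bond c/2=3/80: DF=(417989/400000 − 3/80·(0.993300))/(1+3/80) = 9713/10000 ≈ 0.971300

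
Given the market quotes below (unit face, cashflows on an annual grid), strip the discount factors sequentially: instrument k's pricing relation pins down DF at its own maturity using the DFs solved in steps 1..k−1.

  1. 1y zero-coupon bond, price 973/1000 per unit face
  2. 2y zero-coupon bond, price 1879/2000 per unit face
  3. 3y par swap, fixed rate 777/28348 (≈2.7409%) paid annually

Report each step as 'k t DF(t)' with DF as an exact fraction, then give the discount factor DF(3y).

step 1 [1y] zero: DF = P = 973/1000 ≈ 0.973000
step 2 [2y] zero: DF = P = 1879/2000 ≈ 0.939500
step 3 [3y] swap r/1=777/28348: DF=(1 − 777/28348·(0.973000+0.939500))/(1+777/28348) = 9223/10000 ≈ 0.922300

1 1 973/1000
2 2 1879/2000
3 3 9223/10000
DF(3y) = 9223/10000 ≈ 0.922300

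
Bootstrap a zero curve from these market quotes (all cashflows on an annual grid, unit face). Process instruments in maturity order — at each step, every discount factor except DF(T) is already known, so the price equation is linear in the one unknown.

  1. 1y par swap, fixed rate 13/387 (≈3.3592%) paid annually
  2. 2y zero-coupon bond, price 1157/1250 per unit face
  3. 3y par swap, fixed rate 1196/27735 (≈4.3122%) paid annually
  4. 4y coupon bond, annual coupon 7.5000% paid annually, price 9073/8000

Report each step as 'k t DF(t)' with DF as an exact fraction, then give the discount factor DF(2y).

1 1 387/400
2 2 1157/1250
3 3 2201/2500
4 4 1723/2000
DF(2y) = 1157/1250 ≈ 0.925600

step 1 [1y] swap r/1=13/387: DF=(1 − 13/387·(0))/(1+13/387) = 387/400 ≈ 0.967500
step 2 [2y] zero: DF = P = 1157/1250 ≈ 0.925600
step 3 [3y] swap r/1=1196/27735: DF=(1 − 1196/27735·(0.967500+0.925600))/(1+1196/27735) = 2201/2500 ≈ 0.880400
step 4 [4y] bond c/1=3/40: DF=(9073/8000 − 3/40·(0.967500+0.925600+0.880400))/(1+3/40) = 1723/2000 ≈ 0.861500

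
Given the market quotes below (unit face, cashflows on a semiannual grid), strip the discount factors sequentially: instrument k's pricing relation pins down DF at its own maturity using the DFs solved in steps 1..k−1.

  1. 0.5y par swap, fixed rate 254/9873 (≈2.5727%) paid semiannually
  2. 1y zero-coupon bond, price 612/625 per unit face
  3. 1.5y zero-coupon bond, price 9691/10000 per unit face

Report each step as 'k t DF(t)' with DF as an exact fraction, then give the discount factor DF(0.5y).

1 1/2 9873/10000
2 1 612/625
3 3/2 9691/10000
DF(0.5y) = 9873/10000 ≈ 0.987300

step 1 [0.5y] swap r/2=127/9873: DF=(1 − 127/9873·(0))/(1+127/9873) = 9873/10000 ≈ 0.987300
step 2 [1y] zero: DF = P = 612/625 ≈ 0.979200
step 3 [1.5y] zero: DF = P = 9691/10000 ≈ 0.969100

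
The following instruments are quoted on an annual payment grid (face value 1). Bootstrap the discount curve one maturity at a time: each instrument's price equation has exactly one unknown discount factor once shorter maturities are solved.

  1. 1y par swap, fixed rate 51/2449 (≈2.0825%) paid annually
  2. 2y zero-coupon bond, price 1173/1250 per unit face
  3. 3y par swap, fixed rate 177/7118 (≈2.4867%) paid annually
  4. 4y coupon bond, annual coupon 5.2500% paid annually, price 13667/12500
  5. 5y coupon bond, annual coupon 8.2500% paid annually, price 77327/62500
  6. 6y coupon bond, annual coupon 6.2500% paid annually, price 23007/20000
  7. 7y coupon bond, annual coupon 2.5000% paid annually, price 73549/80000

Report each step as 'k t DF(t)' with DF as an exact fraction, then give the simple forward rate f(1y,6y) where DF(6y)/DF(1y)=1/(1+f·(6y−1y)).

1 1 2449/2500
2 2 1173/1250
3 3 2323/2500
4 4 1121/1250
5 5 536/625
6 6 203/250
7 7 7649/10000
f(1y,6y) = ((2449/2500)/(203/250) − 1)/(5) = 419/10150 ≈ 4.1281%

step 1 [1y] swap r/1=51/2449: DF=(1 − 51/2449·(0))/(1+51/2449) = 2449/2500 ≈ 0.979600
step 2 [2y] zero: DF = P = 1173/1250 ≈ 0.938400
step 3 [3y] swap r/1=177/7118: DF=(1 − 177/7118·(0.979600+0.938400))/(1+177/7118) = 2323/2500 ≈ 0.929200
step 4 [4y] bond c/1=21/400: DF=(13667/12500 − 21/400·(0.979600+0.938400+0.929200))/(1+21/400) = 1121/1250 ≈ 0.896800
step 5 [5y] bond c/1=33/400: DF=(77327/62500 − 33/400·(0.979600+0.938400+0.929200+0.896800))/(1+33/400) = 536/625 ≈ 0.857600
step 6 [6y] bond c/1=1/16: DF=(23007/20000 − 1/16·(0.979600+0.938400+0.929200+0.896800+0.857600))/(1+1/16) = 203/250 ≈ 0.812000
step 7 [7y] bond c/1=1/40: DF=(73549/80000 − 1/40·(0.979600+0.938400+0.929200+0.896800+0.857600+0.812000))/(1+1/40) = 7649/10000 ≈ 0.764900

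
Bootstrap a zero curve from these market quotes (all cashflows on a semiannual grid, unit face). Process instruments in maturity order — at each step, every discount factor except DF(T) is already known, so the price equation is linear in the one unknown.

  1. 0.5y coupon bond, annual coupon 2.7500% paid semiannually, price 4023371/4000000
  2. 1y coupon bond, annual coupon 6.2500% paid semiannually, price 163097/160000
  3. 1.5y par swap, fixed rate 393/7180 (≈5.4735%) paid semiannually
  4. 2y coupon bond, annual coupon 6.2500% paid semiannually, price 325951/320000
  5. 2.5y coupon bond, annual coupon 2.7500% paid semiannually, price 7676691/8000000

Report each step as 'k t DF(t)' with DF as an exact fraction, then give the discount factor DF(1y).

1 1/2 4961/5000
2 1 599/625
3 3/2 4607/5000
4 2 9007/10000
5 5/2 4477/5000
DF(1y) = 599/625 ≈ 0.958400

step 1 [0.5y] bond c/2=11/800: DF=(4023371/4000000 − 11/800·(0))/(1+11/800) = 4961/5000 ≈ 0.992200
step 2 [1y] bond c/2=1/32: DF=(163097/160000 − 1/32·(0.992200))/(1+1/32) = 599/625 ≈ 0.958400
step 3 [1.5y] swap r/2=393/14360: DF=(1 − 393/14360·(0.992200+0.958400))/(1+393/14360) = 4607/5000 ≈ 0.921400
step 4 [2y] bond c/2=1/32: DF=(325951/320000 − 1/32·(0.992200+0.958400+0.921400))/(1+1/32) = 9007/10000 ≈ 0.900700
step 5 [2.5y] bond c/2=11/800: DF=(7676691/8000000 − 11/800·(0.992200+0.958400+0.921400+0.900700))/(1+11/800) = 4477/5000 ≈ 0.895400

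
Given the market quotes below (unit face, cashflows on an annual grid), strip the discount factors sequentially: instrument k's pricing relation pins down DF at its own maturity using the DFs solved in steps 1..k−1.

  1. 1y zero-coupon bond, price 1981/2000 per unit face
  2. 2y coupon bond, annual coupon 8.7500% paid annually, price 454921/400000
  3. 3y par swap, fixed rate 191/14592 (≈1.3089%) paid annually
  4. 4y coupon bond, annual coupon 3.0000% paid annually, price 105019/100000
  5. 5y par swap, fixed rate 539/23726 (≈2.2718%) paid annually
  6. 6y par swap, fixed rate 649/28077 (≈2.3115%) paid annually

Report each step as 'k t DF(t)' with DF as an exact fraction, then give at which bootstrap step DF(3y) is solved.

1 1 1981/2000
2 2 9661/10000
3 3 4809/5000
4 4 4673/5000
5 5 4461/5000
6 6 4351/5000
DF(3y) is solved at step 3

step 1 [1y] zero: DF = P = 1981/2000 ≈ 0.990500
step 2 [2y] bond c/1=7/80: DF=(454921/400000 − 7/80·(0.990500))/(1+7/80) = 9661/10000 ≈ 0.966100
step 3 [3y] swap r/1=191/14592: DF=(1 − 191/14592·(0.990500+0.966100))/(1+191/14592) = 4809/5000 ≈ 0.961800
step 4 [4y] bond c/1=3/100: DF=(105019/100000 − 3/100·(0.990500+0.966100+0.961800))/(1+3/100) = 4673/5000 ≈ 0.934600
step 5 [5y] swap r/1=539/23726: DF=(1 − 539/23726·(0.990500+0.966100+0.961800+0.934600))/(1+539/23726) = 4461/5000 ≈ 0.892200
step 6 [6y] swap r/1=649/28077: DF=(1 − 649/28077·(0.990500+0.966100+0.961800+0.934600+0.892200))/(1+649/28077) = 4351/5000 ≈ 0.870200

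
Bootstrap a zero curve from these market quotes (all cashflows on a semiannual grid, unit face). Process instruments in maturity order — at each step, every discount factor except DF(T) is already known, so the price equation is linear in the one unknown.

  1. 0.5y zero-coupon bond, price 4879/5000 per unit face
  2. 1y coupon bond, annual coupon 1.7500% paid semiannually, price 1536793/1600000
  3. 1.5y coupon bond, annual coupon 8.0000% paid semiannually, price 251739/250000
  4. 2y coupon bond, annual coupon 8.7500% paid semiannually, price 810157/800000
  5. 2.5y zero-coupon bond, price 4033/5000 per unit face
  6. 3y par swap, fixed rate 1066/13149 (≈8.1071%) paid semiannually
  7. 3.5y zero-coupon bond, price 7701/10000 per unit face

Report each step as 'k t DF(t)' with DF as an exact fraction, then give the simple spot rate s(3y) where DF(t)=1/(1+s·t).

1 1/2 4879/5000
2 1 9437/10000
3 3/2 559/625
4 2 8523/10000
5 5/2 4033/5000
6 3 1967/2500
7 7/2 7701/10000
s(3y) = (1/(1967/2500) − 1)/(3) = 533/5901 ≈ 9.0324%

step 1 [0.5y] zero: DF = P = 4879/5000 ≈ 0.975800
step 2 [1y] bond c/2=7/800: DF=(1536793/1600000 − 7/800·(0.975800))/(1+7/800) = 9437/10000 ≈ 0.943700
step 3 [1.5y] bond c/2=1/25: DF=(251739/250000 − 1/25·(0.975800+0.943700))/(1+1/25) = 559/625 ≈ 0.894400
step 4 [2y] bond c/2=7/160: DF=(810157/800000 − 7/160·(0.975800+0.943700+0.894400))/(1+7/160) = 8523/10000 ≈ 0.852300
step 5 [2.5y] zero: DF = P = 4033/5000 ≈ 0.806600
step 6 [3y] swap r/2=533/13149: DF=(1 − 533/13149·(0.975800+0.943700+0.894400+0.852300+0.806600))/(1+533/13149) = 1967/2500 ≈ 0.786800
step 7 [3.5y] zero: DF = P = 7701/10000 ≈ 0.770100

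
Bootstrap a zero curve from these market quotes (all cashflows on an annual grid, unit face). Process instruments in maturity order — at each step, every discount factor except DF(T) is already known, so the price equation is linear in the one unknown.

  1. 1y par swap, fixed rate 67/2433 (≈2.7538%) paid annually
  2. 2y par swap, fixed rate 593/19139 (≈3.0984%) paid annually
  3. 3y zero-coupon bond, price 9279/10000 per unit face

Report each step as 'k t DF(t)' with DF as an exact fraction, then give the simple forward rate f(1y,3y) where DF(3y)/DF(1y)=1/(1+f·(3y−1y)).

1 1 2433/2500
2 2 9407/10000
3 3 9279/10000
f(1y,3y) = ((2433/2500)/(9279/10000) − 1)/(2) = 151/6186 ≈ 2.4410%

step 1 [1y] swap r/1=67/2433: DF=(1 − 67/2433·(0))/(1+67/2433) = 2433/2500 ≈ 0.973200
step 2 [2y] swap r/1=593/19139: DF=(1 − 593/19139·(0.973200))/(1+593/19139) = 9407/10000 ≈ 0.940700
step 3 [3y] zero: DF = P = 9279/10000 ≈ 0.927900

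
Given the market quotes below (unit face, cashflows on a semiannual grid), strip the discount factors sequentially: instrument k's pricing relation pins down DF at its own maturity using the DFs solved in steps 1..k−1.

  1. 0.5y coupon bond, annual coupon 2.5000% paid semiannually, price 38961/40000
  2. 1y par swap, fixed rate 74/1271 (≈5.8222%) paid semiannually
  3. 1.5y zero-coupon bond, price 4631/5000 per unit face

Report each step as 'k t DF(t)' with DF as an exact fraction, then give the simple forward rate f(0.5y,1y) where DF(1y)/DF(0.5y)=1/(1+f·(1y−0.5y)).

step 1 [0.5y] bond c/2=1/80: DF=(38961/40000 − 1/80·(0))/(1+1/80) = 481/500 ≈ 0.962000
step 2 [1y] swap r/2=37/1271: DF=(1 − 37/1271·(0.962000))/(1+37/1271) = 1889/2000 ≈ 0.944500
step 3 [1.5y] zero: DF = P = 4631/5000 ≈ 0.926200

1 1/2 481/500
2 1 1889/2000
3 3/2 4631/5000
f(0.5y,1y) = ((481/500)/(1889/2000) − 1)/(1/2) = 70/1889 ≈ 3.7057%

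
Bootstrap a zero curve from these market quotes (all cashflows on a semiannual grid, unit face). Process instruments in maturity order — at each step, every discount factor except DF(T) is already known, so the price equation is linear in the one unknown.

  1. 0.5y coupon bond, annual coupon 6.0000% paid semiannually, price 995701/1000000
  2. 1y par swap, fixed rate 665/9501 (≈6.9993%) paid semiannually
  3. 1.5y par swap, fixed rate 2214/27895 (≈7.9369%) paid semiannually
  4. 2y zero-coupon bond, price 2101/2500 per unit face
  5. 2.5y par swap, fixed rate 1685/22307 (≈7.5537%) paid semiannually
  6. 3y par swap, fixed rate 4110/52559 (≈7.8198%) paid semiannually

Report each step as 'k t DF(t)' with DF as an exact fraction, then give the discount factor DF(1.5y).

step 1 [0.5y] bond c/2=3/100: DF=(995701/1000000 − 3/100·(0))/(1+3/100) = 9667/10000 ≈ 0.966700
step 2 [1y] swap r/2=665/19002: DF=(1 − 665/19002·(0.966700))/(1+665/19002) = 1867/2000 ≈ 0.933500
step 3 [1.5y] swap r/2=1107/27895: DF=(1 − 1107/27895·(0.966700+0.933500))/(1+1107/27895) = 8893/10000 ≈ 0.889300
step 4 [2y] zero: DF = P = 2101/2500 ≈ 0.840400
step 5 [2.5y] swap r/2=1685/44614: DF=(1 − 1685/44614·(0.966700+0.933500+0.889300+0.840400))/(1+1685/44614) = 1663/2000 ≈ 0.831500
step 6 [3y] swap r/2=2055/52559: DF=(1 − 2055/52559·(0.966700+0.933500+0.889300+0.840400+0.831500))/(1+2055/52559) = 1589/2000 ≈ 0.794500

1 1/2 9667/10000
2 1 1867/2000
3 3/2 8893/10000
4 2 2101/2500
5 5/2 1663/2000
6 3 1589/2000
DF(1.5y) = 8893/10000 ≈ 0.889300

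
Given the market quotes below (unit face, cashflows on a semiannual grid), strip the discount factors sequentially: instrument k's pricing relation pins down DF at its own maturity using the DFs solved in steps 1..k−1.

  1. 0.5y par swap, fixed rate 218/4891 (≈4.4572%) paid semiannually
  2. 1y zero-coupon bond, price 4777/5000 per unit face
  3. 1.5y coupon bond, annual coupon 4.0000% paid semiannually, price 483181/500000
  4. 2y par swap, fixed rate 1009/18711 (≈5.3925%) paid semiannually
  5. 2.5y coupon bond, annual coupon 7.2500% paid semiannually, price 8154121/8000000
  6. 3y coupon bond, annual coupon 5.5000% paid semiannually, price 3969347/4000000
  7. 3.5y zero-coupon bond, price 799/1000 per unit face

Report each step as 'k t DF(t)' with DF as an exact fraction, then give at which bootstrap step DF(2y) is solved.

step 1 [0.5y] swap r/2=109/4891: DF=(1 − 109/4891·(0))/(1+109/4891) = 4891/5000 ≈ 0.978200
step 2 [1y] zero: DF = P = 4777/5000 ≈ 0.955400
step 3 [1.5y] bond c/2=1/50: DF=(483181/500000 − 1/50·(0.978200+0.955400))/(1+1/50) = 1819/2000 ≈ 0.909500
step 4 [2y] swap r/2=1009/37422: DF=(1 − 1009/37422·(0.978200+0.955400+0.909500))/(1+1009/37422) = 8991/10000 ≈ 0.899100
step 5 [2.5y] bond c/2=29/800: DF=(8154121/8000000 − 29/800·(0.978200+0.955400+0.909500+0.899100))/(1+29/800) = 8527/10000 ≈ 0.852700
step 6 [3y] bond c/2=11/400: DF=(3969347/4000000 − 11/400·(0.978200+0.955400+0.909500+0.899100+0.852700))/(1+11/400) = 2107/2500 ≈ 0.842800
step 7 [3.5y] zero: DF = P = 799/1000 ≈ 0.799000

1 1/2 4891/5000
2 1 4777/5000
3 3/2 1819/2000
4 2 8991/10000
5 5/2 8527/10000
6 3 2107/2500
7 7/2 799/1000
DF(2y) is solved at step 4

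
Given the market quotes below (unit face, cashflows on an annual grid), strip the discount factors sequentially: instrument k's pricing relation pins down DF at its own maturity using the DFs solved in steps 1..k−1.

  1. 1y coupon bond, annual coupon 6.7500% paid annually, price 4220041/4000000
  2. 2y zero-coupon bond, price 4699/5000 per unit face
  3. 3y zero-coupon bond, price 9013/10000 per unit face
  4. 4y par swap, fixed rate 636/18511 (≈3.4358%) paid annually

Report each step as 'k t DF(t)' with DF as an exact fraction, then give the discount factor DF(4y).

1 1 9883/10000
2 2 4699/5000
3 3 9013/10000
4 4 1091/1250
DF(4y) = 1091/1250 ≈ 0.872800

step 1 [1y] bond c/1=27/400: DF=(4220041/4000000 − 27/400·(0))/(1+27/400) = 9883/10000 ≈ 0.988300
step 2 [2y] zero: DF = P = 4699/5000 ≈ 0.939800
step 3 [3y] zero: DF = P = 9013/10000 ≈ 0.901300
step 4 [4y] swap r/1=636/18511: DF=(1 − 636/18511·(0.988300+0.939800+0.901300))/(1+636/18511) = 1091/1250 ≈ 0.872800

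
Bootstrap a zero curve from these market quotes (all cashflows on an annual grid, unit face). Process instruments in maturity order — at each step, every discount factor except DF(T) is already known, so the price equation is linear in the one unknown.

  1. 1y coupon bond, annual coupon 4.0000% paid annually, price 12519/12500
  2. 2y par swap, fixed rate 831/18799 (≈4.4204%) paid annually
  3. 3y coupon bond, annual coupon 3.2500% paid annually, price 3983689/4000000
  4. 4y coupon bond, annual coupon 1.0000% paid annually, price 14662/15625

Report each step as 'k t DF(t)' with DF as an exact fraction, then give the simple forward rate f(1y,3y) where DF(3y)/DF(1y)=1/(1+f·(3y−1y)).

step 1 [1y] bond c/1=1/25: DF=(12519/12500 − 1/25·(0))/(1+1/25) = 963/1000 ≈ 0.963000
step 2 [2y] swap r/1=831/18799: DF=(1 − 831/18799·(0.963000))/(1+831/18799) = 9169/10000 ≈ 0.916900
step 3 [3y] bond c/1=13/400: DF=(3983689/4000000 − 13/400·(0.963000+0.916900))/(1+13/400) = 4527/5000 ≈ 0.905400
step 4 [4y] bond c/1=1/100: DF=(14662/15625 − 1/100·(0.963000+0.916900+0.905400))/(1+1/100) = 1803/2000 ≈ 0.901500

1 1 963/1000
2 2 9169/10000
3 3 4527/5000
4 4 1803/2000
f(1y,3y) = ((963/1000)/(4527/5000) − 1)/(2) = 16/503 ≈ 3.1809%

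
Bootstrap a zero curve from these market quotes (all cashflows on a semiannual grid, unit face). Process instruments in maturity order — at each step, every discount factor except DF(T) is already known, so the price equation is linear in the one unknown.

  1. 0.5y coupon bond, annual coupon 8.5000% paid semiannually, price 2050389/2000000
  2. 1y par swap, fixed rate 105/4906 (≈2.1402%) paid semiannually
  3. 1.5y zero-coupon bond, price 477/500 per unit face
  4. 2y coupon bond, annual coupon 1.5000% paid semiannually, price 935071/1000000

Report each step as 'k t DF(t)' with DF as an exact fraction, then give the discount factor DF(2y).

step 1 [0.5y] bond c/2=17/400: DF=(2050389/2000000 − 17/400·(0))/(1+17/400) = 4917/5000 ≈ 0.983400
step 2 [1y] swap r/2=105/9812: DF=(1 − 105/9812·(0.983400))/(1+105/9812) = 979/1000 ≈ 0.979000
step 3 [1.5y] zero: DF = P = 477/500 ≈ 0.954000
step 4 [2y] bond c/2=3/400: DF=(935071/1000000 − 3/400·(0.983400+0.979000+0.954000))/(1+3/400) = 1133/1250 ≈ 0.906400

1 1/2 4917/5000
2 1 979/1000
3 3/2 477/500
4 2 1133/1250
DF(2y) = 1133/1250 ≈ 0.906400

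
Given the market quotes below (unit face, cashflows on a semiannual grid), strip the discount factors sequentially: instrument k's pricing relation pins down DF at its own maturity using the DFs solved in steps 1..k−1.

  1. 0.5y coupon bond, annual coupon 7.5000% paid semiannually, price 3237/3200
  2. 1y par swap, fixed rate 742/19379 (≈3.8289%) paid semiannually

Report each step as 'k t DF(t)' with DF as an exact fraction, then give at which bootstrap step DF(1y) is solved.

step 1 [0.5y] bond c/2=3/80: DF=(3237/3200 − 3/80·(0))/(1+3/80) = 39/40 ≈ 0.975000
step 2 [1y] swap r/2=371/19379: DF=(1 − 371/19379·(0.975000))/(1+371/19379) = 9629/10000 ≈ 0.962900

1 1/2 39/40
2 1 9629/10000
DF(1y) is solved at step 2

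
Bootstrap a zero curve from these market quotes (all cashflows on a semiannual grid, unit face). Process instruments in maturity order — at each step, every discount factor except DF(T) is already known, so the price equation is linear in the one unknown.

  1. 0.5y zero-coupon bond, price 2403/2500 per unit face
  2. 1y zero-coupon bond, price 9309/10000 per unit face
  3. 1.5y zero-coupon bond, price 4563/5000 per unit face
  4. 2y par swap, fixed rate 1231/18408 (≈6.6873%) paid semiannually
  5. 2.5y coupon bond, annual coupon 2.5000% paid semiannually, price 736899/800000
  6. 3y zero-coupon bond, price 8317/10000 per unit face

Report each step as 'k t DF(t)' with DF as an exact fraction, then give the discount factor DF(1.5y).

1 1/2 2403/2500
2 1 9309/10000
3 3/2 4563/5000
4 2 8769/10000
5 5/2 8643/10000
6 3 8317/10000
DF(1.5y) = 4563/5000 ≈ 0.912600

step 1 [0.5y] zero: DF = P = 2403/2500 ≈ 0.961200
step 2 [1y] zero: DF = P = 9309/10000 ≈ 0.930900
step 3 [1.5y] zero: DF = P = 4563/5000 ≈ 0.912600
step 4 [2y] swap r/2=1231/36816: DF=(1 − 1231/36816·(0.961200+0.930900+0.912600))/(1+1231/36816) = 8769/10000 ≈ 0.876900
step 5 [2.5y] bond c/2=1/80: DF=(736899/800000 − 1/80·(0.961200+0.930900+0.912600+0.876900))/(1+1/80) = 8643/10000 ≈ 0.864300
step 6 [3y] zero: DF = P = 8317/10000 ≈ 0.831700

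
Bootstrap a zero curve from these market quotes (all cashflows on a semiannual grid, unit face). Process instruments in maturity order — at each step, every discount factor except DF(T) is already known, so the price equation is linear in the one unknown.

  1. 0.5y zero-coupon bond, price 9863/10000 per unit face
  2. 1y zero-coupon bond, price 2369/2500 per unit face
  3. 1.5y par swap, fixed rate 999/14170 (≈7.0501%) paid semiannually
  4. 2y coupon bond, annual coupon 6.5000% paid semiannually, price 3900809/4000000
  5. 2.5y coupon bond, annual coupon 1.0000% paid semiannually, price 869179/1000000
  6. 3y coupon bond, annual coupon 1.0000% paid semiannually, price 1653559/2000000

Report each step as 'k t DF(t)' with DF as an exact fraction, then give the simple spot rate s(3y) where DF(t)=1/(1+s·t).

1 1/2 9863/10000
2 1 2369/2500
3 3/2 9001/10000
4 2 8553/10000
5 5/2 1693/2000
6 3 8001/10000
s(3y) = (1/(8001/10000) − 1)/(3) = 1999/24003 ≈ 8.3281%

step 1 [0.5y] zero: DF = P = 9863/10000 ≈ 0.986300
step 2 [1y] zero: DF = P = 2369/2500 ≈ 0.947600
step 3 [1.5y] swap r/2=999/28340: DF=(1 − 999/28340·(0.986300+0.947600))/(1+999/28340) = 9001/10000 ≈ 0.900100
step 4 [2y] bond c/2=13/400: DF=(3900809/4000000 − 13/400·(0.986300+0.947600+0.900100))/(1+13/400) = 8553/10000 ≈ 0.855300
step 5 [2.5y] bond c/2=1/200: DF=(869179/1000000 − 1/200·(0.986300+0.947600+0.900100+0.855300))/(1+1/200) = 1693/2000 ≈ 0.846500
step 6 [3y] bond c/2=1/200: DF=(1653559/2000000 − 1/200·(0.986300+0.947600+0.900100+0.855300+0.846500))/(1+1/200) = 8001/10000 ≈ 0.800100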